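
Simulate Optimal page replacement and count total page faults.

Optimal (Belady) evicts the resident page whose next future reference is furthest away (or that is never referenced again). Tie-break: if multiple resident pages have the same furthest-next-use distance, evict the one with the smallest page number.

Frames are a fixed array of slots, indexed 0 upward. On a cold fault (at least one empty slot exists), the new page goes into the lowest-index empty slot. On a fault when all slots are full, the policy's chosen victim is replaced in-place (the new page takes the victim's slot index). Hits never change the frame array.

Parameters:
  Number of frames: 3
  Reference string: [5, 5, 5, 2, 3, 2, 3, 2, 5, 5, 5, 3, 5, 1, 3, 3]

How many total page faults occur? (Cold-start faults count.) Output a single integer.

Answer: 4

Derivation:
Step 0: ref 5 → FAULT, frames=[5,-,-]
Step 1: ref 5 → HIT, frames=[5,-,-]
Step 2: ref 5 → HIT, frames=[5,-,-]
Step 3: ref 2 → FAULT, frames=[5,2,-]
Step 4: ref 3 → FAULT, frames=[5,2,3]
Step 5: ref 2 → HIT, frames=[5,2,3]
Step 6: ref 3 → HIT, frames=[5,2,3]
Step 7: ref 2 → HIT, frames=[5,2,3]
Step 8: ref 5 → HIT, frames=[5,2,3]
Step 9: ref 5 → HIT, frames=[5,2,3]
Step 10: ref 5 → HIT, frames=[5,2,3]
Step 11: ref 3 → HIT, frames=[5,2,3]
Step 12: ref 5 → HIT, frames=[5,2,3]
Step 13: ref 1 → FAULT (evict 2), frames=[5,1,3]
Step 14: ref 3 → HIT, frames=[5,1,3]
Step 15: ref 3 → HIT, frames=[5,1,3]
Total faults: 4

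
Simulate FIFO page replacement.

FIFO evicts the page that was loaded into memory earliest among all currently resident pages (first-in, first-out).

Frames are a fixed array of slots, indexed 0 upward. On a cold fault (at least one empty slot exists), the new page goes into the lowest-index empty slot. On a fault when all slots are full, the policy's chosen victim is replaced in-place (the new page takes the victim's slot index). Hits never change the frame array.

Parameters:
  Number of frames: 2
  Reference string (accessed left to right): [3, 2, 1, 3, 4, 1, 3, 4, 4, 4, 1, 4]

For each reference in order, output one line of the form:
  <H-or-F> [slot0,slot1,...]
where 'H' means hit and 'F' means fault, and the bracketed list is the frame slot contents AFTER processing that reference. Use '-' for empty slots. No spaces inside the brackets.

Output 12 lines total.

F [3,-]
F [3,2]
F [1,2]
F [1,3]
F [4,3]
F [4,1]
F [3,1]
F [3,4]
H [3,4]
H [3,4]
F [1,4]
H [1,4]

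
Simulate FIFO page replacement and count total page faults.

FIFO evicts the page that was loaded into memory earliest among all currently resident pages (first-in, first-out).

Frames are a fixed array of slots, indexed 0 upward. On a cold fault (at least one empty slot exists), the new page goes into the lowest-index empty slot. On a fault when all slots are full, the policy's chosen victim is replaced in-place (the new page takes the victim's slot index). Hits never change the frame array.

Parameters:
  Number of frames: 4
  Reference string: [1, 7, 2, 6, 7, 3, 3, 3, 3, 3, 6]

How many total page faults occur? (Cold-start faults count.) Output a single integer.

Answer: 5

Derivation:
Step 0: ref 1 → FAULT, frames=[1,-,-,-]
Step 1: ref 7 → FAULT, frames=[1,7,-,-]
Step 2: ref 2 → FAULT, frames=[1,7,2,-]
Step 3: ref 6 → FAULT, frames=[1,7,2,6]
Step 4: ref 7 → HIT, frames=[1,7,2,6]
Step 5: ref 3 → FAULT (evict 1), frames=[3,7,2,6]
Step 6: ref 3 → HIT, frames=[3,7,2,6]
Step 7: ref 3 → HIT, frames=[3,7,2,6]
Step 8: ref 3 → HIT, frames=[3,7,2,6]
Step 9: ref 3 → HIT, frames=[3,7,2,6]
Step 10: ref 6 → HIT, frames=[3,7,2,6]
Total faults: 5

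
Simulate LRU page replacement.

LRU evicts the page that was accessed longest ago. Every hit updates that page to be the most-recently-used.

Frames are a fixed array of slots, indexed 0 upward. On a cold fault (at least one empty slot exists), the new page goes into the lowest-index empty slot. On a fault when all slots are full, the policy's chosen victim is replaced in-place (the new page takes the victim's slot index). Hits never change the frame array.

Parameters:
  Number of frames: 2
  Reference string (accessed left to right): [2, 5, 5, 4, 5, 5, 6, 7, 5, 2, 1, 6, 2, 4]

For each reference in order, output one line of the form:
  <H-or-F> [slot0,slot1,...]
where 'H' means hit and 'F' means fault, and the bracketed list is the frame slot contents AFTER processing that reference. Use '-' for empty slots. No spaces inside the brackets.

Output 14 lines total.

F [2,-]
F [2,5]
H [2,5]
F [4,5]
H [4,5]
H [4,5]
F [6,5]
F [6,7]
F [5,7]
F [5,2]
F [1,2]
F [1,6]
F [2,6]
F [2,4]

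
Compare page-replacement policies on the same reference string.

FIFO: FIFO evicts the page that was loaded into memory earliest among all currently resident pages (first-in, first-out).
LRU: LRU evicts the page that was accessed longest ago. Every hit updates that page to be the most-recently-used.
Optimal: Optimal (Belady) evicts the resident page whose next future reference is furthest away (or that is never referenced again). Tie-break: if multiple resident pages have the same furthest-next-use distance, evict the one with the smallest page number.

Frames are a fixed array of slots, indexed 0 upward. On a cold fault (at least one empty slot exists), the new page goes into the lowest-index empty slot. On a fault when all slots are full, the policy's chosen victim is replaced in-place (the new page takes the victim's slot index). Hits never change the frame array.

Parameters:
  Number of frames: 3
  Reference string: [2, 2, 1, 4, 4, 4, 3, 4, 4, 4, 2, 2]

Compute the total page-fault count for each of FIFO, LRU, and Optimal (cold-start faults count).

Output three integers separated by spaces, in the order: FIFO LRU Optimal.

Answer: 5 5 4

Derivation:
--- FIFO ---
  step 0: ref 2 -> FAULT, frames=[2,-,-] (faults so far: 1)
  step 1: ref 2 -> HIT, frames=[2,-,-] (faults so far: 1)
  step 2: ref 1 -> FAULT, frames=[2,1,-] (faults so far: 2)
  step 3: ref 4 -> FAULT, frames=[2,1,4] (faults so far: 3)
  step 4: ref 4 -> HIT, frames=[2,1,4] (faults so far: 3)
  step 5: ref 4 -> HIT, frames=[2,1,4] (faults so far: 3)
  step 6: ref 3 -> FAULT, evict 2, frames=[3,1,4] (faults so far: 4)
  step 7: ref 4 -> HIT, frames=[3,1,4] (faults so far: 4)
  step 8: ref 4 -> HIT, frames=[3,1,4] (faults so far: 4)
  step 9: ref 4 -> HIT, frames=[3,1,4] (faults so far: 4)
  step 10: ref 2 -> FAULT, evict 1, frames=[3,2,4] (faults so far: 5)
  step 11: ref 2 -> HIT, frames=[3,2,4] (faults so far: 5)
  FIFO total faults: 5
--- LRU ---
  step 0: ref 2 -> FAULT, frames=[2,-,-] (faults so far: 1)
  step 1: ref 2 -> HIT, frames=[2,-,-] (faults so far: 1)
  step 2: ref 1 -> FAULT, frames=[2,1,-] (faults so far: 2)
  step 3: ref 4 -> FAULT, frames=[2,1,4] (faults so far: 3)
  step 4: ref 4 -> HIT, frames=[2,1,4] (faults so far: 3)
  step 5: ref 4 -> HIT, frames=[2,1,4] (faults so far: 3)
  step 6: ref 3 -> FAULT, evict 2, frames=[3,1,4] (faults so far: 4)
  step 7: ref 4 -> HIT, frames=[3,1,4] (faults so far: 4)
  step 8: ref 4 -> HIT, frames=[3,1,4] (faults so far: 4)
  step 9: ref 4 -> HIT, frames=[3,1,4] (faults so far: 4)
  step 10: ref 2 -> FAULT, evict 1, frames=[3,2,4] (faults so far: 5)
  step 11: ref 2 -> HIT, frames=[3,2,4] (faults so far: 5)
  LRU total faults: 5
--- Optimal ---
  step 0: ref 2 -> FAULT, frames=[2,-,-] (faults so far: 1)
  step 1: ref 2 -> HIT, frames=[2,-,-] (faults so far: 1)
  step 2: ref 1 -> FAULT, frames=[2,1,-] (faults so far: 2)
  step 3: ref 4 -> FAULT, frames=[2,1,4] (faults so far: 3)
  step 4: ref 4 -> HIT, frames=[2,1,4] (faults so far: 3)
  step 5: ref 4 -> HIT, frames=[2,1,4] (faults so far: 3)
  step 6: ref 3 -> FAULT, evict 1, frames=[2,3,4] (faults so far: 4)
  step 7: ref 4 -> HIT, frames=[2,3,4] (faults so far: 4)
  step 8: ref 4 -> HIT, frames=[2,3,4] (faults so far: 4)
  step 9: ref 4 -> HIT, frames=[2,3,4] (faults so far: 4)
  step 10: ref 2 -> HIT, frames=[2,3,4] (faults so far: 4)
  step 11: ref 2 -> HIT, frames=[2,3,4] (faults so far: 4)
  Optimal total faults: 4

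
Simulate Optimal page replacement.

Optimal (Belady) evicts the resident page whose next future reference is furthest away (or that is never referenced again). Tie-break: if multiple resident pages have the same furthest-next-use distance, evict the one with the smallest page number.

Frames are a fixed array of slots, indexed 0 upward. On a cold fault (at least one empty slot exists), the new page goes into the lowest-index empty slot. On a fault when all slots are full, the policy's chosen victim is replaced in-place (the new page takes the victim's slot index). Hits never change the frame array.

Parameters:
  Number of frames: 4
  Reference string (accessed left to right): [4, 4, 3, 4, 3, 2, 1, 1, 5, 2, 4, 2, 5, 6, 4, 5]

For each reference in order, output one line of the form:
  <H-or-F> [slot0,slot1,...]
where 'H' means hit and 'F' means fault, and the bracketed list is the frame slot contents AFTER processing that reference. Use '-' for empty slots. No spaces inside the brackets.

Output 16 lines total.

F [4,-,-,-]
H [4,-,-,-]
F [4,3,-,-]
H [4,3,-,-]
H [4,3,-,-]
F [4,3,2,-]
F [4,3,2,1]
H [4,3,2,1]
F [4,3,2,5]
H [4,3,2,5]
H [4,3,2,5]
H [4,3,2,5]
H [4,3,2,5]
F [4,3,6,5]
H [4,3,6,5]
H [4,3,6,5]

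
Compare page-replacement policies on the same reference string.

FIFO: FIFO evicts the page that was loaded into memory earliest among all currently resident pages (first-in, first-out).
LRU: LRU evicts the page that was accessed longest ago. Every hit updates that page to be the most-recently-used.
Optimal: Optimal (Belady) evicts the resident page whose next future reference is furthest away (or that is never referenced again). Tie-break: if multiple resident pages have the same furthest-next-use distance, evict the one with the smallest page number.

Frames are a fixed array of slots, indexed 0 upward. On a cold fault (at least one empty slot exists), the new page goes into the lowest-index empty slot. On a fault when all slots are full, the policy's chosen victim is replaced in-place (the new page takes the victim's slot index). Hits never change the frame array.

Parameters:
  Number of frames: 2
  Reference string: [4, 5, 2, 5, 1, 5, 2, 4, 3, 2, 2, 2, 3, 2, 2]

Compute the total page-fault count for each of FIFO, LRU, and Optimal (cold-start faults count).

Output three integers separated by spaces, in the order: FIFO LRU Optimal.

Answer: 9 8 7

Derivation:
--- FIFO ---
  step 0: ref 4 -> FAULT, frames=[4,-] (faults so far: 1)
  step 1: ref 5 -> FAULT, frames=[4,5] (faults so far: 2)
  step 2: ref 2 -> FAULT, evict 4, frames=[2,5] (faults so far: 3)
  step 3: ref 5 -> HIT, frames=[2,5] (faults so far: 3)
  step 4: ref 1 -> FAULT, evict 5, frames=[2,1] (faults so far: 4)
  step 5: ref 5 -> FAULT, evict 2, frames=[5,1] (faults so far: 5)
  step 6: ref 2 -> FAULT, evict 1, frames=[5,2] (faults so far: 6)
  step 7: ref 4 -> FAULT, evict 5, frames=[4,2] (faults so far: 7)
  step 8: ref 3 -> FAULT, evict 2, frames=[4,3] (faults so far: 8)
  step 9: ref 2 -> FAULT, evict 4, frames=[2,3] (faults so far: 9)
  step 10: ref 2 -> HIT, frames=[2,3] (faults so far: 9)
  step 11: ref 2 -> HIT, frames=[2,3] (faults so far: 9)
  step 12: ref 3 -> HIT, frames=[2,3] (faults so far: 9)
  step 13: ref 2 -> HIT, frames=[2,3] (faults so far: 9)
  step 14: ref 2 -> HIT, frames=[2,3] (faults so far: 9)
  FIFO total faults: 9
--- LRU ---
  step 0: ref 4 -> FAULT, frames=[4,-] (faults so far: 1)
  step 1: ref 5 -> FAULT, frames=[4,5] (faults so far: 2)
  step 2: ref 2 -> FAULT, evict 4, frames=[2,5] (faults so far: 3)
  step 3: ref 5 -> HIT, frames=[2,5] (faults so far: 3)
  step 4: ref 1 -> FAULT, evict 2, frames=[1,5] (faults so far: 4)
  step 5: ref 5 -> HIT, frames=[1,5] (faults so far: 4)
  step 6: ref 2 -> FAULT, evict 1, frames=[2,5] (faults so far: 5)
  step 7: ref 4 -> FAULT, evict 5, frames=[2,4] (faults so far: 6)
  step 8: ref 3 -> FAULT, evict 2, frames=[3,4] (faults so far: 7)
  step 9: ref 2 -> FAULT, evict 4, frames=[3,2] (faults so far: 8)
  step 10: ref 2 -> HIT, frames=[3,2] (faults so far: 8)
  step 11: ref 2 -> HIT, frames=[3,2] (faults so far: 8)
  step 12: ref 3 -> HIT, frames=[3,2] (faults so far: 8)
  step 13: ref 2 -> HIT, frames=[3,2] (faults so far: 8)
  step 14: ref 2 -> HIT, frames=[3,2] (faults so far: 8)
  LRU total faults: 8
--- Optimal ---
  step 0: ref 4 -> FAULT, frames=[4,-] (faults so far: 1)
  step 1: ref 5 -> FAULT, frames=[4,5] (faults so far: 2)
  step 2: ref 2 -> FAULT, evict 4, frames=[2,5] (faults so far: 3)
  step 3: ref 5 -> HIT, frames=[2,5] (faults so far: 3)
  step 4: ref 1 -> FAULT, evict 2, frames=[1,5] (faults so far: 4)
  step 5: ref 5 -> HIT, frames=[1,5] (faults so far: 4)
  step 6: ref 2 -> FAULT, evict 1, frames=[2,5] (faults so far: 5)
  step 7: ref 4 -> FAULT, evict 5, frames=[2,4] (faults so far: 6)
  step 8: ref 3 -> FAULT, evict 4, frames=[2,3] (faults so far: 7)
  step 9: ref 2 -> HIT, frames=[2,3] (faults so far: 7)
  step 10: ref 2 -> HIT, frames=[2,3] (faults so far: 7)
  step 11: ref 2 -> HIT, frames=[2,3] (faults so far: 7)
  step 12: ref 3 -> HIT, frames=[2,3] (faults so far: 7)
  step 13: ref 2 -> HIT, frames=[2,3] (faults so far: 7)
  step 14: ref 2 -> HIT, frames=[2,3] (faults so far: 7)
  Optimal total faults: 7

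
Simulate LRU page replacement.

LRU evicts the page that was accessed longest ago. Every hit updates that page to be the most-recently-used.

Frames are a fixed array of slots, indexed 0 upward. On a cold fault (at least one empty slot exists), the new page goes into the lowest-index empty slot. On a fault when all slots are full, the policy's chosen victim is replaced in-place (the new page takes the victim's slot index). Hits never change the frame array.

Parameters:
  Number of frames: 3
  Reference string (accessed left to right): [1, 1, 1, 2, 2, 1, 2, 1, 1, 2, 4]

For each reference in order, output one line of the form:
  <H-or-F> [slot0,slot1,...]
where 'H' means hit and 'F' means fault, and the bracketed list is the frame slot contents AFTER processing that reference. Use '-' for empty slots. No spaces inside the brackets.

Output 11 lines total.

F [1,-,-]
H [1,-,-]
H [1,-,-]
F [1,2,-]
H [1,2,-]
H [1,2,-]
H [1,2,-]
H [1,2,-]
H [1,2,-]
H [1,2,-]
F [1,2,4]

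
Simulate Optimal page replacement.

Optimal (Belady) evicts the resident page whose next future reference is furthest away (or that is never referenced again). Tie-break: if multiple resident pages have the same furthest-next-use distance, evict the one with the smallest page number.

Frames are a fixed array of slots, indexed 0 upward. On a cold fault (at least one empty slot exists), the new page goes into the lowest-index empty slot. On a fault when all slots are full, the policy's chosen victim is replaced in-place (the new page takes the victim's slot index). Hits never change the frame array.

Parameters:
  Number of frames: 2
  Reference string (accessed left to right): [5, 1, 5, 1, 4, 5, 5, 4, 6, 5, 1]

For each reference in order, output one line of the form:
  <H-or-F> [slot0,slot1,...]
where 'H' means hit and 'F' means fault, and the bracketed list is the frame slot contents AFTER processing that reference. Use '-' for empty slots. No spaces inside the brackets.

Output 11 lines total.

F [5,-]
F [5,1]
H [5,1]
H [5,1]
F [5,4]
H [5,4]
H [5,4]
H [5,4]
F [5,6]
H [5,6]
F [1,6]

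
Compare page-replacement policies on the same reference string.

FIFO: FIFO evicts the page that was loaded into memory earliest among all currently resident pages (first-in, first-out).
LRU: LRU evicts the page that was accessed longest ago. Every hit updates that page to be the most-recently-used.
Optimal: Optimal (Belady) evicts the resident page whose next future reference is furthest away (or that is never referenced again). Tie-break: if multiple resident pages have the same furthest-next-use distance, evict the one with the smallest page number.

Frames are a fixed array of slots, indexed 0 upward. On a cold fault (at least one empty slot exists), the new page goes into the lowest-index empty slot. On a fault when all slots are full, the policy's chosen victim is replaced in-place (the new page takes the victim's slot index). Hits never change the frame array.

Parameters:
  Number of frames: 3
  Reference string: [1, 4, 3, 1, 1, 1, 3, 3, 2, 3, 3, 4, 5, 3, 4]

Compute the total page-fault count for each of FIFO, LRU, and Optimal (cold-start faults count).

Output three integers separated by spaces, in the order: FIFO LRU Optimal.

--- FIFO ---
  step 0: ref 1 -> FAULT, frames=[1,-,-] (faults so far: 1)
  step 1: ref 4 -> FAULT, frames=[1,4,-] (faults so far: 2)
  step 2: ref 3 -> FAULT, frames=[1,4,3] (faults so far: 3)
  step 3: ref 1 -> HIT, frames=[1,4,3] (faults so far: 3)
  step 4: ref 1 -> HIT, frames=[1,4,3] (faults so far: 3)
  step 5: ref 1 -> HIT, frames=[1,4,3] (faults so far: 3)
  step 6: ref 3 -> HIT, frames=[1,4,3] (faults so far: 3)
  step 7: ref 3 -> HIT, frames=[1,4,3] (faults so far: 3)
  step 8: ref 2 -> FAULT, evict 1, frames=[2,4,3] (faults so far: 4)
  step 9: ref 3 -> HIT, frames=[2,4,3] (faults so far: 4)
  step 10: ref 3 -> HIT, frames=[2,4,3] (faults so far: 4)
  step 11: ref 4 -> HIT, frames=[2,4,3] (faults so far: 4)
  step 12: ref 5 -> FAULT, evict 4, frames=[2,5,3] (faults so far: 5)
  step 13: ref 3 -> HIT, frames=[2,5,3] (faults so far: 5)
  step 14: ref 4 -> FAULT, evict 3, frames=[2,5,4] (faults so far: 6)
  FIFO total faults: 6
--- LRU ---
  step 0: ref 1 -> FAULT, frames=[1,-,-] (faults so far: 1)
  step 1: ref 4 -> FAULT, frames=[1,4,-] (faults so far: 2)
  step 2: ref 3 -> FAULT, frames=[1,4,3] (faults so far: 3)
  step 3: ref 1 -> HIT, frames=[1,4,3] (faults so far: 3)
  step 4: ref 1 -> HIT, frames=[1,4,3] (faults so far: 3)
  step 5: ref 1 -> HIT, frames=[1,4,3] (faults so far: 3)
  step 6: ref 3 -> HIT, frames=[1,4,3] (faults so far: 3)
  step 7: ref 3 -> HIT, frames=[1,4,3] (faults so far: 3)
  step 8: ref 2 -> FAULT, evict 4, frames=[1,2,3] (faults so far: 4)
  step 9: ref 3 -> HIT, frames=[1,2,3] (faults so far: 4)
  step 10: ref 3 -> HIT, frames=[1,2,3] (faults so far: 4)
  step 11: ref 4 -> FAULT, evict 1, frames=[4,2,3] (faults so far: 5)
  step 12: ref 5 -> FAULT, evict 2, frames=[4,5,3] (faults so far: 6)
  step 13: ref 3 -> HIT, frames=[4,5,3] (faults so far: 6)
  step 14: ref 4 -> HIT, frames=[4,5,3] (faults so far: 6)
  LRU total faults: 6
--- Optimal ---
  step 0: ref 1 -> FAULT, frames=[1,-,-] (faults so far: 1)
  step 1: ref 4 -> FAULT, frames=[1,4,-] (faults so far: 2)
  step 2: ref 3 -> FAULT, frames=[1,4,3] (faults so far: 3)
  step 3: ref 1 -> HIT, frames=[1,4,3] (faults so far: 3)
  step 4: ref 1 -> HIT, frames=[1,4,3] (faults so far: 3)
  step 5: ref 1 -> HIT, frames=[1,4,3] (faults so far: 3)
  step 6: ref 3 -> HIT, frames=[1,4,3] (faults so far: 3)
  step 7: ref 3 -> HIT, frames=[1,4,3] (faults so far: 3)
  step 8: ref 2 -> FAULT, evict 1, frames=[2,4,3] (faults so far: 4)
  step 9: ref 3 -> HIT, frames=[2,4,3] (faults so far: 4)
  step 10: ref 3 -> HIT, frames=[2,4,3] (faults so far: 4)
  step 11: ref 4 -> HIT, frames=[2,4,3] (faults so far: 4)
  step 12: ref 5 -> FAULT, evict 2, frames=[5,4,3] (faults so far: 5)
  step 13: ref 3 -> HIT, frames=[5,4,3] (faults so far: 5)
  step 14: ref 4 -> HIT, frames=[5,4,3] (faults so far: 5)
  Optimal total faults: 5

Answer: 6 6 5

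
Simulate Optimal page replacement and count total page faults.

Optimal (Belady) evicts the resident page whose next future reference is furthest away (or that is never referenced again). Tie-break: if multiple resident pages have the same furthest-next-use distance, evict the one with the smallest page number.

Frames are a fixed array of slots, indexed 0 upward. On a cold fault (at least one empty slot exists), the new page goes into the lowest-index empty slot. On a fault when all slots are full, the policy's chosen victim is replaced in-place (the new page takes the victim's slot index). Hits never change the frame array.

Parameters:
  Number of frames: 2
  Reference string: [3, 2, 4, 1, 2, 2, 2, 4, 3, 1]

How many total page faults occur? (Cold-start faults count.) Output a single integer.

Answer: 6

Derivation:
Step 0: ref 3 → FAULT, frames=[3,-]
Step 1: ref 2 → FAULT, frames=[3,2]
Step 2: ref 4 → FAULT (evict 3), frames=[4,2]
Step 3: ref 1 → FAULT (evict 4), frames=[1,2]
Step 4: ref 2 → HIT, frames=[1,2]
Step 5: ref 2 → HIT, frames=[1,2]
Step 6: ref 2 → HIT, frames=[1,2]
Step 7: ref 4 → FAULT (evict 2), frames=[1,4]
Step 8: ref 3 → FAULT (evict 4), frames=[1,3]
Step 9: ref 1 → HIT, frames=[1,3]
Total faults: 6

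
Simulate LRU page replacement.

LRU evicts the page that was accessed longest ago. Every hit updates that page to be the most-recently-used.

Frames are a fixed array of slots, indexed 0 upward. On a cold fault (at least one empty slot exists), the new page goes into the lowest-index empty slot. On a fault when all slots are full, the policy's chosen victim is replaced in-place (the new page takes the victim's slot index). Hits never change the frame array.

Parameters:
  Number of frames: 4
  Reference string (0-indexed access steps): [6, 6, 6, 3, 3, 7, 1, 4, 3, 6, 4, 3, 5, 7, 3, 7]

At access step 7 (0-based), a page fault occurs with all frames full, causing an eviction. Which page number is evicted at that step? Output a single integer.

Answer: 6

Derivation:
Step 0: ref 6 -> FAULT, frames=[6,-,-,-]
Step 1: ref 6 -> HIT, frames=[6,-,-,-]
Step 2: ref 6 -> HIT, frames=[6,-,-,-]
Step 3: ref 3 -> FAULT, frames=[6,3,-,-]
Step 4: ref 3 -> HIT, frames=[6,3,-,-]
Step 5: ref 7 -> FAULT, frames=[6,3,7,-]
Step 6: ref 1 -> FAULT, frames=[6,3,7,1]
Step 7: ref 4 -> FAULT, evict 6, frames=[4,3,7,1]
At step 7: evicted page 6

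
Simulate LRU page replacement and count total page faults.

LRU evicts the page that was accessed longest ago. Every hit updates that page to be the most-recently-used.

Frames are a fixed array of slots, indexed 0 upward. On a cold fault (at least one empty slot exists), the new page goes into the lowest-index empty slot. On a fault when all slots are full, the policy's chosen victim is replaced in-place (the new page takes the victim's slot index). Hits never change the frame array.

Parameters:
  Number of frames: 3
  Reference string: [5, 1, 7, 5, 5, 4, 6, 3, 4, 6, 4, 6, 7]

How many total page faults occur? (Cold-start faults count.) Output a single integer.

Step 0: ref 5 → FAULT, frames=[5,-,-]
Step 1: ref 1 → FAULT, frames=[5,1,-]
Step 2: ref 7 → FAULT, frames=[5,1,7]
Step 3: ref 5 → HIT, frames=[5,1,7]
Step 4: ref 5 → HIT, frames=[5,1,7]
Step 5: ref 4 → FAULT (evict 1), frames=[5,4,7]
Step 6: ref 6 → FAULT (evict 7), frames=[5,4,6]
Step 7: ref 3 → FAULT (evict 5), frames=[3,4,6]
Step 8: ref 4 → HIT, frames=[3,4,6]
Step 9: ref 6 → HIT, frames=[3,4,6]
Step 10: ref 4 → HIT, frames=[3,4,6]
Step 11: ref 6 → HIT, frames=[3,4,6]
Step 12: ref 7 → FAULT (evict 3), frames=[7,4,6]
Total faults: 7

Answer: 7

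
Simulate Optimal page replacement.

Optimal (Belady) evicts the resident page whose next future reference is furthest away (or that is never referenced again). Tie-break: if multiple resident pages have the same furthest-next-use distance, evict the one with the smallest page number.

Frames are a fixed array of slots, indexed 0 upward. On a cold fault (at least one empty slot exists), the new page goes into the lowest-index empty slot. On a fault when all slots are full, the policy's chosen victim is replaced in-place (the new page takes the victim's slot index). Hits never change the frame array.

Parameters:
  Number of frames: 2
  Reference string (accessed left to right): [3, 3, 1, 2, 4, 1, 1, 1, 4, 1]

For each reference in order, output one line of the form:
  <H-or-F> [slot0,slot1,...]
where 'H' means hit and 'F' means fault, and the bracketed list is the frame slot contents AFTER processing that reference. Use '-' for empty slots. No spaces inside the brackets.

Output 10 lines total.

F [3,-]
H [3,-]
F [3,1]
F [2,1]
F [4,1]
H [4,1]
H [4,1]
H [4,1]
H [4,1]
H [4,1]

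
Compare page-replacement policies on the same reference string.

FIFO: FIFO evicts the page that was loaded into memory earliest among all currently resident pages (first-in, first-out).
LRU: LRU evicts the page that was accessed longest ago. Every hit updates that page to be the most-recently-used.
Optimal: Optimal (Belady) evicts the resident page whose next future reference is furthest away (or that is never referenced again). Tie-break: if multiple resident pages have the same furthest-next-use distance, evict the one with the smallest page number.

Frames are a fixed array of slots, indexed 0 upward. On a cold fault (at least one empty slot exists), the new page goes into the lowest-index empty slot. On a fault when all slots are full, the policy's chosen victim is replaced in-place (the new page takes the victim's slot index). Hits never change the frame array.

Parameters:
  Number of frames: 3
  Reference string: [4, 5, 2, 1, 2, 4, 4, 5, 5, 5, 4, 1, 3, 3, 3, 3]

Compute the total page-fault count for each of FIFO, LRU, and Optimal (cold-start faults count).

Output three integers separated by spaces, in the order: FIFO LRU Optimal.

--- FIFO ---
  step 0: ref 4 -> FAULT, frames=[4,-,-] (faults so far: 1)
  step 1: ref 5 -> FAULT, frames=[4,5,-] (faults so far: 2)
  step 2: ref 2 -> FAULT, frames=[4,5,2] (faults so far: 3)
  step 3: ref 1 -> FAULT, evict 4, frames=[1,5,2] (faults so far: 4)
  step 4: ref 2 -> HIT, frames=[1,5,2] (faults so far: 4)
  step 5: ref 4 -> FAULT, evict 5, frames=[1,4,2] (faults so far: 5)
  step 6: ref 4 -> HIT, frames=[1,4,2] (faults so far: 5)
  step 7: ref 5 -> FAULT, evict 2, frames=[1,4,5] (faults so far: 6)
  step 8: ref 5 -> HIT, frames=[1,4,5] (faults so far: 6)
  step 9: ref 5 -> HIT, frames=[1,4,5] (faults so far: 6)
  step 10: ref 4 -> HIT, frames=[1,4,5] (faults so far: 6)
  step 11: ref 1 -> HIT, frames=[1,4,5] (faults so far: 6)
  step 12: ref 3 -> FAULT, evict 1, frames=[3,4,5] (faults so far: 7)
  step 13: ref 3 -> HIT, frames=[3,4,5] (faults so far: 7)
  step 14: ref 3 -> HIT, frames=[3,4,5] (faults so far: 7)
  step 15: ref 3 -> HIT, frames=[3,4,5] (faults so far: 7)
  FIFO total faults: 7
--- LRU ---
  step 0: ref 4 -> FAULT, frames=[4,-,-] (faults so far: 1)
  step 1: ref 5 -> FAULT, frames=[4,5,-] (faults so far: 2)
  step 2: ref 2 -> FAULT, frames=[4,5,2] (faults so far: 3)
  step 3: ref 1 -> FAULT, evict 4, frames=[1,5,2] (faults so far: 4)
  step 4: ref 2 -> HIT, frames=[1,5,2] (faults so far: 4)
  step 5: ref 4 -> FAULT, evict 5, frames=[1,4,2] (faults so far: 5)
  step 6: ref 4 -> HIT, frames=[1,4,2] (faults so far: 5)
  step 7: ref 5 -> FAULT, evict 1, frames=[5,4,2] (faults so far: 6)
  step 8: ref 5 -> HIT, frames=[5,4,2] (faults so far: 6)
  step 9: ref 5 -> HIT, frames=[5,4,2] (faults so far: 6)
  step 10: ref 4 -> HIT, frames=[5,4,2] (faults so far: 6)
  step 11: ref 1 -> FAULT, evict 2, frames=[5,4,1] (faults so far: 7)
  step 12: ref 3 -> FAULT, evict 5, frames=[3,4,1] (faults so far: 8)
  step 13: ref 3 -> HIT, frames=[3,4,1] (faults so far: 8)
  step 14: ref 3 -> HIT, frames=[3,4,1] (faults so far: 8)
  step 15: ref 3 -> HIT, frames=[3,4,1] (faults so far: 8)
  LRU total faults: 8
--- Optimal ---
  step 0: ref 4 -> FAULT, frames=[4,-,-] (faults so far: 1)
  step 1: ref 5 -> FAULT, frames=[4,5,-] (faults so far: 2)
  step 2: ref 2 -> FAULT, frames=[4,5,2] (faults so far: 3)
  step 3: ref 1 -> FAULT, evict 5, frames=[4,1,2] (faults so far: 4)
  step 4: ref 2 -> HIT, frames=[4,1,2] (faults so far: 4)
  step 5: ref 4 -> HIT, frames=[4,1,2] (faults so far: 4)
  step 6: ref 4 -> HIT, frames=[4,1,2] (faults so far: 4)
  step 7: ref 5 -> FAULT, evict 2, frames=[4,1,5] (faults so far: 5)
  step 8: ref 5 -> HIT, frames=[4,1,5] (faults so far: 5)
  step 9: ref 5 -> HIT, frames=[4,1,5] (faults so far: 5)
  step 10: ref 4 -> HIT, frames=[4,1,5] (faults so far: 5)
  step 11: ref 1 -> HIT, frames=[4,1,5] (faults so far: 5)
  step 12: ref 3 -> FAULT, evict 1, frames=[4,3,5] (faults so far: 6)
  step 13: ref 3 -> HIT, frames=[4,3,5] (faults so far: 6)
  step 14: ref 3 -> HIT, frames=[4,3,5] (faults so far: 6)
  step 15: ref 3 -> HIT, frames=[4,3,5] (faults so far: 6)
  Optimal total faults: 6

Answer: 7 8 6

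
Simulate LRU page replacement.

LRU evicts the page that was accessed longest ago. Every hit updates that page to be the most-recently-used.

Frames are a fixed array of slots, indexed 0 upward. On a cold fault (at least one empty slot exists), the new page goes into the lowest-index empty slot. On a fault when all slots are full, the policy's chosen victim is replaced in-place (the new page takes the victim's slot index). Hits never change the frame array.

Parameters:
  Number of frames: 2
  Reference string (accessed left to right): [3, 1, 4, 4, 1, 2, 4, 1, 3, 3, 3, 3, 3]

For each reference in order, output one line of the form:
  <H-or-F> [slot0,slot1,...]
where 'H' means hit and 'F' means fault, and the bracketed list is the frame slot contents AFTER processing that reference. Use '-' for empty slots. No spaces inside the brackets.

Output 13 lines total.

F [3,-]
F [3,1]
F [4,1]
H [4,1]
H [4,1]
F [2,1]
F [2,4]
F [1,4]
F [1,3]
H [1,3]
H [1,3]
H [1,3]
H [1,3]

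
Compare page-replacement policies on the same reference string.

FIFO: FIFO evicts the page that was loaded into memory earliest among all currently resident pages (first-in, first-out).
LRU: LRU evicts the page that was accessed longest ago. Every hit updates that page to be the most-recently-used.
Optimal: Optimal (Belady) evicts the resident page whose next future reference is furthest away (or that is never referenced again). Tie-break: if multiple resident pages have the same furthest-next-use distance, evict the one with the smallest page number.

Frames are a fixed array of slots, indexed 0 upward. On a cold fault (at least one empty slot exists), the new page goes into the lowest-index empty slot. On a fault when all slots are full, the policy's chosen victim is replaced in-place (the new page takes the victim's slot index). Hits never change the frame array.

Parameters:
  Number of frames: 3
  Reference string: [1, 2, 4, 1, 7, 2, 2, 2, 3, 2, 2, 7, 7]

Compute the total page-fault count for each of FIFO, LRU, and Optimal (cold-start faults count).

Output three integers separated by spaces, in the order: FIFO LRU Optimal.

--- FIFO ---
  step 0: ref 1 -> FAULT, frames=[1,-,-] (faults so far: 1)
  step 1: ref 2 -> FAULT, frames=[1,2,-] (faults so far: 2)
  step 2: ref 4 -> FAULT, frames=[1,2,4] (faults so far: 3)
  step 3: ref 1 -> HIT, frames=[1,2,4] (faults so far: 3)
  step 4: ref 7 -> FAULT, evict 1, frames=[7,2,4] (faults so far: 4)
  step 5: ref 2 -> HIT, frames=[7,2,4] (faults so far: 4)
  step 6: ref 2 -> HIT, frames=[7,2,4] (faults so far: 4)
  step 7: ref 2 -> HIT, frames=[7,2,4] (faults so far: 4)
  step 8: ref 3 -> FAULT, evict 2, frames=[7,3,4] (faults so far: 5)
  step 9: ref 2 -> FAULT, evict 4, frames=[7,3,2] (faults so far: 6)
  step 10: ref 2 -> HIT, frames=[7,3,2] (faults so far: 6)
  step 11: ref 7 -> HIT, frames=[7,3,2] (faults so far: 6)
  step 12: ref 7 -> HIT, frames=[7,3,2] (faults so far: 6)
  FIFO total faults: 6
--- LRU ---
  step 0: ref 1 -> FAULT, frames=[1,-,-] (faults so far: 1)
  step 1: ref 2 -> FAULT, frames=[1,2,-] (faults so far: 2)
  step 2: ref 4 -> FAULT, frames=[1,2,4] (faults so far: 3)
  step 3: ref 1 -> HIT, frames=[1,2,4] (faults so far: 3)
  step 4: ref 7 -> FAULT, evict 2, frames=[1,7,4] (faults so far: 4)
  step 5: ref 2 -> FAULT, evict 4, frames=[1,7,2] (faults so far: 5)
  step 6: ref 2 -> HIT, frames=[1,7,2] (faults so far: 5)
  step 7: ref 2 -> HIT, frames=[1,7,2] (faults so far: 5)
  step 8: ref 3 -> FAULT, evict 1, frames=[3,7,2] (faults so far: 6)
  step 9: ref 2 -> HIT, frames=[3,7,2] (faults so far: 6)
  step 10: ref 2 -> HIT, frames=[3,7,2] (faults so far: 6)
  step 11: ref 7 -> HIT, frames=[3,7,2] (faults so far: 6)
  step 12: ref 7 -> HIT, frames=[3,7,2] (faults so far: 6)
  LRU total faults: 6
--- Optimal ---
  step 0: ref 1 -> FAULT, frames=[1,-,-] (faults so far: 1)
  step 1: ref 2 -> FAULT, frames=[1,2,-] (faults so far: 2)
  step 2: ref 4 -> FAULT, frames=[1,2,4] (faults so far: 3)
  step 3: ref 1 -> HIT, frames=[1,2,4] (faults so far: 3)
  step 4: ref 7 -> FAULT, evict 1, frames=[7,2,4] (faults so far: 4)
  step 5: ref 2 -> HIT, frames=[7,2,4] (faults so far: 4)
  step 6: ref 2 -> HIT, frames=[7,2,4] (faults so far: 4)
  step 7: ref 2 -> HIT, frames=[7,2,4] (faults so far: 4)
  step 8: ref 3 -> FAULT, evict 4, frames=[7,2,3] (faults so far: 5)
  step 9: ref 2 -> HIT, frames=[7,2,3] (faults so far: 5)
  step 10: ref 2 -> HIT, frames=[7,2,3] (faults so far: 5)
  step 11: ref 7 -> HIT, frames=[7,2,3] (faults so far: 5)
  step 12: ref 7 -> HIT, frames=[7,2,3] (faults so far: 5)
  Optimal total faults: 5

Answer: 6 6 5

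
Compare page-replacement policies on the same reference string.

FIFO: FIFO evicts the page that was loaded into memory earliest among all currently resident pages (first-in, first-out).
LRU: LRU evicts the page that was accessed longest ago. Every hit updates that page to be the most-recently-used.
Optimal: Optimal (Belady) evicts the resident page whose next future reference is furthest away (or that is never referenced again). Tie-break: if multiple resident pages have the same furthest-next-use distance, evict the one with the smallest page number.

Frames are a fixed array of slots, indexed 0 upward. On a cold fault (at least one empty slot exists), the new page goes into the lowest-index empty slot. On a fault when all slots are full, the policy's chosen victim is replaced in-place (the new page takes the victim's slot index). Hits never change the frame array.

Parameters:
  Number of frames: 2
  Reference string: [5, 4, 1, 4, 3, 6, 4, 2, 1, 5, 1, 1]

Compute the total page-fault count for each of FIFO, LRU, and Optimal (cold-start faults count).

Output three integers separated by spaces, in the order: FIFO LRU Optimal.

--- FIFO ---
  step 0: ref 5 -> FAULT, frames=[5,-] (faults so far: 1)
  step 1: ref 4 -> FAULT, frames=[5,4] (faults so far: 2)
  step 2: ref 1 -> FAULT, evict 5, frames=[1,4] (faults so far: 3)
  step 3: ref 4 -> HIT, frames=[1,4] (faults so far: 3)
  step 4: ref 3 -> FAULT, evict 4, frames=[1,3] (faults so far: 4)
  step 5: ref 6 -> FAULT, evict 1, frames=[6,3] (faults so far: 5)
  step 6: ref 4 -> FAULT, evict 3, frames=[6,4] (faults so far: 6)
  step 7: ref 2 -> FAULT, evict 6, frames=[2,4] (faults so far: 7)
  step 8: ref 1 -> FAULT, evict 4, frames=[2,1] (faults so far: 8)
  step 9: ref 5 -> FAULT, evict 2, frames=[5,1] (faults so far: 9)
  step 10: ref 1 -> HIT, frames=[5,1] (faults so far: 9)
  step 11: ref 1 -> HIT, frames=[5,1] (faults so far: 9)
  FIFO total faults: 9
--- LRU ---
  step 0: ref 5 -> FAULT, frames=[5,-] (faults so far: 1)
  step 1: ref 4 -> FAULT, frames=[5,4] (faults so far: 2)
  step 2: ref 1 -> FAULT, evict 5, frames=[1,4] (faults so far: 3)
  step 3: ref 4 -> HIT, frames=[1,4] (faults so far: 3)
  step 4: ref 3 -> FAULT, evict 1, frames=[3,4] (faults so far: 4)
  step 5: ref 6 -> FAULT, evict 4, frames=[3,6] (faults so far: 5)
  step 6: ref 4 -> FAULT, evict 3, frames=[4,6] (faults so far: 6)
  step 7: ref 2 -> FAULT, evict 6, frames=[4,2] (faults so far: 7)
  step 8: ref 1 -> FAULT, evict 4, frames=[1,2] (faults so far: 8)
  step 9: ref 5 -> FAULT, evict 2, frames=[1,5] (faults so far: 9)
  step 10: ref 1 -> HIT, frames=[1,5] (faults so far: 9)
  step 11: ref 1 -> HIT, frames=[1,5] (faults so far: 9)
  LRU total faults: 9
--- Optimal ---
  step 0: ref 5 -> FAULT, frames=[5,-] (faults so far: 1)
  step 1: ref 4 -> FAULT, frames=[5,4] (faults so far: 2)
  step 2: ref 1 -> FAULT, evict 5, frames=[1,4] (faults so far: 3)
  step 3: ref 4 -> HIT, frames=[1,4] (faults so far: 3)
  step 4: ref 3 -> FAULT, evict 1, frames=[3,4] (faults so far: 4)
  step 5: ref 6 -> FAULT, evict 3, frames=[6,4] (faults so far: 5)
  step 6: ref 4 -> HIT, frames=[6,4] (faults so far: 5)
  step 7: ref 2 -> FAULT, evict 4, frames=[6,2] (faults so far: 6)
  step 8: ref 1 -> FAULT, evict 2, frames=[6,1] (faults so far: 7)
  step 9: ref 5 -> FAULT, evict 6, frames=[5,1] (faults so far: 8)
  step 10: ref 1 -> HIT, frames=[5,1] (faults so far: 8)
  step 11: ref 1 -> HIT, frames=[5,1] (faults so far: 8)
  Optimal total faults: 8

Answer: 9 9 8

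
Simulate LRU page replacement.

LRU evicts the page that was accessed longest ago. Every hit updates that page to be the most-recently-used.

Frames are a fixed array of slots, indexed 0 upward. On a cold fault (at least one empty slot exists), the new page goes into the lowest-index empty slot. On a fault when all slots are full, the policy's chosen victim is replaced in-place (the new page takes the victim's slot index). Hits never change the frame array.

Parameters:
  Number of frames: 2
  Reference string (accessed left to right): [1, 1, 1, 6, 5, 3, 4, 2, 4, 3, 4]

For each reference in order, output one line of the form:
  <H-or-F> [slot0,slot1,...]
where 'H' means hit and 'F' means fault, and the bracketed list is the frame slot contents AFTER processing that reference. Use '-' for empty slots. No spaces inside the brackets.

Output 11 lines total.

F [1,-]
H [1,-]
H [1,-]
F [1,6]
F [5,6]
F [5,3]
F [4,3]
F [4,2]
H [4,2]
F [4,3]
H [4,3]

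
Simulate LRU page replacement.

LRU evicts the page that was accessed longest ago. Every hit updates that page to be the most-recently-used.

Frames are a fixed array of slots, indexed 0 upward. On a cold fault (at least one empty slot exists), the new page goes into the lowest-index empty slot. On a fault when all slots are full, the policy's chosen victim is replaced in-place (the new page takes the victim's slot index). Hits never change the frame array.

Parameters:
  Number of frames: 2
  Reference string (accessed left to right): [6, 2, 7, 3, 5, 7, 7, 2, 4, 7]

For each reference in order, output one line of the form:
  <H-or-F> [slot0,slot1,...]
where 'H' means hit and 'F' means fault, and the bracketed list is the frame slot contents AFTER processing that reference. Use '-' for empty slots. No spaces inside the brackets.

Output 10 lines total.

F [6,-]
F [6,2]
F [7,2]
F [7,3]
F [5,3]
F [5,7]
H [5,7]
F [2,7]
F [2,4]
F [7,4]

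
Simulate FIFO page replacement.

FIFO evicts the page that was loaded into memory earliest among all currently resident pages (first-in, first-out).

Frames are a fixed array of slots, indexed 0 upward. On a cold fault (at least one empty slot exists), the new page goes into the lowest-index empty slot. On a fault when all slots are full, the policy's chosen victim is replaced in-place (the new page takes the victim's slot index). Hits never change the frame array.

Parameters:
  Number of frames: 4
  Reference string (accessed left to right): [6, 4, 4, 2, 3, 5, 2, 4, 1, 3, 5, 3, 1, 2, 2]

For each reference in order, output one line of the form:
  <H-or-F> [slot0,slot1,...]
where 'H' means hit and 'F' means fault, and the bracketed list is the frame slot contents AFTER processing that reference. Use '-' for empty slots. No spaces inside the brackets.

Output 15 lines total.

F [6,-,-,-]
F [6,4,-,-]
H [6,4,-,-]
F [6,4,2,-]
F [6,4,2,3]
F [5,4,2,3]
H [5,4,2,3]
H [5,4,2,3]
F [5,1,2,3]
H [5,1,2,3]
H [5,1,2,3]
H [5,1,2,3]
H [5,1,2,3]
H [5,1,2,3]
H [5,1,2,3]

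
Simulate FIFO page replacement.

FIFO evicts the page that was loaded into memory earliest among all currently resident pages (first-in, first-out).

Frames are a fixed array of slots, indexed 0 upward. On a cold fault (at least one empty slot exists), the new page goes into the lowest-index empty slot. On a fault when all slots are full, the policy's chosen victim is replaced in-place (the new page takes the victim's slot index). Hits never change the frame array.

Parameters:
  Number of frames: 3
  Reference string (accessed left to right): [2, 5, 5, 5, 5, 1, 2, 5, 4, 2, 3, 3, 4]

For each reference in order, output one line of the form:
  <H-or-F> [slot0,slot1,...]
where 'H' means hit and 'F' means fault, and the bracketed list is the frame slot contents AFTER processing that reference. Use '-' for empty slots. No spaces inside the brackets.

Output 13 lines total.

F [2,-,-]
F [2,5,-]
H [2,5,-]
H [2,5,-]
H [2,5,-]
F [2,5,1]
H [2,5,1]
H [2,5,1]
F [4,5,1]
F [4,2,1]
F [4,2,3]
H [4,2,3]
H [4,2,3]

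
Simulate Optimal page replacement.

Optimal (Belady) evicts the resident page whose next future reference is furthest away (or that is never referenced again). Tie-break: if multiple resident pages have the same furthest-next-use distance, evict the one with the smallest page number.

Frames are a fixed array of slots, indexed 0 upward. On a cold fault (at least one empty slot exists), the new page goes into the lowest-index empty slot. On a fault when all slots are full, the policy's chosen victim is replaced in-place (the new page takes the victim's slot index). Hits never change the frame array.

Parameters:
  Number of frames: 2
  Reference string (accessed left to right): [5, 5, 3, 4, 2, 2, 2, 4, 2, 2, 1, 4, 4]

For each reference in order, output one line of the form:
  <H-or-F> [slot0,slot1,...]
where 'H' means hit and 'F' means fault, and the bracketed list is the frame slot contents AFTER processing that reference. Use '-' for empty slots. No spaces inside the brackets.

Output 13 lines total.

F [5,-]
H [5,-]
F [5,3]
F [5,4]
F [2,4]
H [2,4]
H [2,4]
H [2,4]
H [2,4]
H [2,4]
F [1,4]
H [1,4]
H [1,4]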